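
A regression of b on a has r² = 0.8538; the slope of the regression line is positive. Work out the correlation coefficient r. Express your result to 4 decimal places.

0.9240

|r| = √0.8538 = 0.9240
The association is positive, so r = 0.9240.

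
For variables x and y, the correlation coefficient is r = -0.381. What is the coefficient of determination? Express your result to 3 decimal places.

r² = (-0.381)² = 0.145

0.145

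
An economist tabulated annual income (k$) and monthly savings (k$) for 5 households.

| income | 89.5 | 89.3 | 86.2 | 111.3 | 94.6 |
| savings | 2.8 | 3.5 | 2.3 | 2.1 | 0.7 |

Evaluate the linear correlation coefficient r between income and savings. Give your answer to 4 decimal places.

n = 5, Σx = 470.9, Σy = 11.4, Σx² = 44752.03, Σy² = 30.28, Σxy = 1061.36
nΣxy − ΣxΣy = 5306.8 − 5368.26 = -61.46
nΣx² − (Σx)² = 223760.15 − 221746.81 = 2013.34; nΣy² − (Σy)² = 151.4 − 129.96 = 21.44
r = -61.46 / √(2013.34 × 21.44) = -61.46 / 207.7643 ≈ -0.2958

-0.2958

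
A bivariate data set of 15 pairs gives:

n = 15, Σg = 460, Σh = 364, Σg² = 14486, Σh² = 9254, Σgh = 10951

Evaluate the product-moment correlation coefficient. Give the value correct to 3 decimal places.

r = (nΣgh − ΣgΣh) / √[(nΣg² − (Σg)²)(nΣh² − (Σh)²)]
Numerator: 15×10951 − 460×364 = -3175
Denominator: √[(217290 − 211600)(138810 − 132496)] = √[5690 × 6314] = 5993.8852
r = -3175 / 5993.8852 ≈ -0.530

-0.530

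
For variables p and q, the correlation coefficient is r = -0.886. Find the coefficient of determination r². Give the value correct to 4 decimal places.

0.7850

r² = (-0.886)² = 0.7850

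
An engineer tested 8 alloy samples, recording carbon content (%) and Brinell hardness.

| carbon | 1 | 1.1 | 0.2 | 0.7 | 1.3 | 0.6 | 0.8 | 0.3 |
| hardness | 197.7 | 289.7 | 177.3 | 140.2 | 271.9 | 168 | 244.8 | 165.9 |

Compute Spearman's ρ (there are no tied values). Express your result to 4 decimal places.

0.7381

Rank carbon: 6, 7, 1, 4, 8, 3, 5, 2
Rank hardness: 5, 8, 4, 1, 7, 3, 6, 2
d = rank(carbon) − rank(hardness): 1, -1, -3, 3, 1, 0, -1, 0; Σd² = 22
ρ = 1 − 6Σd² / [n(n²−1)] = 1 − 6×22 / (8×63) = 1 − 132/504 ≈ 0.7381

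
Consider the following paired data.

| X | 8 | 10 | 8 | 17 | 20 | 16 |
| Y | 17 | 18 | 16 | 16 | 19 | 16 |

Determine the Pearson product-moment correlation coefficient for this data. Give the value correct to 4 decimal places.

n = 6, ΣX = 79, ΣY = 102, ΣX² = 1173, ΣY² = 1742, ΣXY = 1352
nΣXY − ΣXΣY = 8112 − 8058 = 54
nΣX² − (ΣX)² = 7038 − 6241 = 797; nΣY² − (ΣY)² = 10452 − 10404 = 48
r = 54 / √(797 × 48) = 54 / 195.5914 ≈ 0.2761

0.2761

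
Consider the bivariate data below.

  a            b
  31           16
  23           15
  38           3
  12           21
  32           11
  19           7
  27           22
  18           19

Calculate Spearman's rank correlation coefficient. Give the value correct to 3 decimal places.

-0.524

Rank a: 6, 4, 8, 1, 7, 3, 5, 2
Rank b: 5, 4, 1, 7, 3, 2, 8, 6
d = rank(a) − rank(b): 1, 0, 7, -6, 4, 1, -3, -4; Σd² = 128
ρ = 1 − 6Σd² / [n(n²−1)] = 1 − 6×128 / (8×63) = 1 − 768/504 ≈ -0.524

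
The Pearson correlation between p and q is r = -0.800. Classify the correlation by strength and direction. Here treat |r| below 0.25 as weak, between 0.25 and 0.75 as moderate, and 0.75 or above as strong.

r = -0.800 < 0 so the relationship is negative.
|r| = 0.800, which falls in the strong range.

strong negative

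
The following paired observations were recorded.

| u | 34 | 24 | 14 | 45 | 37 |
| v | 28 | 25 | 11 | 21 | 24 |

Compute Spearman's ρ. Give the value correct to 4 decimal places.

Rank u: 3, 2, 1, 5, 4
Rank v: 5, 4, 1, 2, 3
d = rank(u) − rank(v): -2, -2, 0, 3, 1; Σd² = 18
ρ = 1 − 6Σd² / [n(n²−1)] = 1 − 6×18 / (5×24) = 1 − 108/120 ≈ 0.1000

0.1000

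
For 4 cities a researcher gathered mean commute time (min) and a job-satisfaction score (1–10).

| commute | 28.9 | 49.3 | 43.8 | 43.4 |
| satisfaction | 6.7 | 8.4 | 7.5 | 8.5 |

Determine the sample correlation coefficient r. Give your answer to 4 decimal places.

0.8653

n = 4, Σx = 165.4, Σy = 31.1, Σx² = 7067.7, Σy² = 243.95, Σxy = 1305.15
nΣxy − ΣxΣy = 5220.6 − 5143.94 = 76.66
nΣx² − (Σx)² = 28270.8 − 27357.16 = 913.64; nΣy² − (Σy)² = 975.8 − 967.21 = 8.59
r = 76.66 / √(913.64 × 8.59) = 76.66 / 88.5899 ≈ 0.8653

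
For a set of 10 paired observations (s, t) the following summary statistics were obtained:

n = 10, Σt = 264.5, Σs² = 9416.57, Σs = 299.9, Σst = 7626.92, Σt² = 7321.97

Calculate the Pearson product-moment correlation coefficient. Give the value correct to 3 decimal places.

r = (nΣst − ΣsΣt) / √[(nΣs² − (Σs)²)(nΣt² − (Σt)²)]
Numerator: 10×7626.92 − 299.9×264.5 = -3054.35
Denominator: √[(94165.7 − 89940.01)(73219.7 − 69960.25)] = √[4225.69 × 3259.45] = 3711.2566
r = -3054.35 / 3711.2566 ≈ -0.823

-0.823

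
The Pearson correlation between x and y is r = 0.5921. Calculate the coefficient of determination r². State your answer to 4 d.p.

r² = (0.5921)² = 0.3506

0.3506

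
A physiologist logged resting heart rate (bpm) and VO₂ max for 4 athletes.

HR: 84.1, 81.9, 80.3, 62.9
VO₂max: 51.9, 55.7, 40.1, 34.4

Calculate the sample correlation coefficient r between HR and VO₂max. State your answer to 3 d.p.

0.806

n = 4, Σx = 309.2, Σy = 182.1, Σx² = 24184.92, Σy² = 8587.47, Σxy = 14310.41
nΣxy − ΣxΣy = 57241.64 − 56305.32 = 936.32
nΣx² − (Σx)² = 96739.68 − 95604.64 = 1135.04; nΣy² − (Σy)² = 34349.88 − 33160.41 = 1189.47
r = 936.32 / √(1135.04 × 1189.47) = 936.32 / 1161.9363 ≈ 0.806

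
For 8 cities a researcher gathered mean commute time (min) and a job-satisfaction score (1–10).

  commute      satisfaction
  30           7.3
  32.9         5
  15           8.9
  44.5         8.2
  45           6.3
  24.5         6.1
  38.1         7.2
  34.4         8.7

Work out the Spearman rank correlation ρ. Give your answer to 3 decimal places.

-0.143

Rank commute: 3, 4, 1, 7, 8, 2, 6, 5
Rank satisfaction: 5, 1, 8, 6, 3, 2, 4, 7
d = rank(commute) − rank(satisfaction): -2, 3, -7, 1, 5, 0, 2, -2; Σd² = 96
ρ = 1 − 6Σd² / [n(n²−1)] = 1 − 6×96 / (8×63) = 1 − 576/504 ≈ -0.143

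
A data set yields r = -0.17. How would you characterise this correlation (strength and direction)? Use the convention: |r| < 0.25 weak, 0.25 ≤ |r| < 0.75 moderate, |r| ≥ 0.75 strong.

weak negative

r = -0.17 < 0 so the relationship is negative.
|r| = 0.17, which falls in the weak range.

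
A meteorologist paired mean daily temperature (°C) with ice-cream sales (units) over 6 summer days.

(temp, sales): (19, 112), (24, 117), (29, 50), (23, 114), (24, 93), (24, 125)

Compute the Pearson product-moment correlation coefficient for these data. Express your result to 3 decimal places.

-0.735

n = 6, Σx = 143, Σy = 611, Σx² = 3459, Σy² = 66003, Σxy = 14240
nΣxy − ΣxΣy = 85440 − 87373 = -1933
nΣx² − (Σx)² = 20754 − 20449 = 305; nΣy² − (Σy)² = 396018 − 373321 = 22697
r = -1933 / √(305 × 22697) = -1933 / 2631.0806 ≈ -0.735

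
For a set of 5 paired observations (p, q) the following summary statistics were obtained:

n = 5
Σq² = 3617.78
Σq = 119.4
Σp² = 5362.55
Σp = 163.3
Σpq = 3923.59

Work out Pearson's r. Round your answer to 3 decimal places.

0.160

r = (nΣpq − ΣpΣq) / √[(nΣp² − (Σp)²)(nΣq² − (Σq)²)]
Numerator: 5×3923.59 − 163.3×119.4 = 119.93
Denominator: √[(26812.75 − 26666.89)(18088.9 − 14256.36)] = √[145.86 × 3832.54] = 747.6726
r = 119.93 / 747.6726 ≈ 0.160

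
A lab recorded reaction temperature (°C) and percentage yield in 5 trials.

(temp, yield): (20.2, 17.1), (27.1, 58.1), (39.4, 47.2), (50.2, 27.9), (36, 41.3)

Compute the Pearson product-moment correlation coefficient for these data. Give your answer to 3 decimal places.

0.056

n = 5, Σx = 172.9, Σy = 191.6, Σx² = 6510.85, Σy² = 8379.96, Σxy = 6666.99
nΣxy − ΣxΣy = 33334.95 − 33127.64 = 207.31
nΣx² − (Σx)² = 32554.25 − 29894.41 = 2659.84; nΣy² − (Σy)² = 41899.8 − 36710.56 = 5189.24
r = 207.31 / √(2659.84 × 5189.24) = 207.31 / 3715.1781 ≈ 0.056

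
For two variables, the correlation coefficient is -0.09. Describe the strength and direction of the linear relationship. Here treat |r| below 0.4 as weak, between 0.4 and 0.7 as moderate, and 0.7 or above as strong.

weak negative

r = -0.09 < 0 so the relationship is negative.
|r| = 0.09, which falls in the weak range.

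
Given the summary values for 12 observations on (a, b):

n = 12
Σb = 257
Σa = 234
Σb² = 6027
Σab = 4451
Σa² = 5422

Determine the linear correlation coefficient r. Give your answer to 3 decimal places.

r = (nΣab − ΣaΣb) / √[(nΣa² − (Σa)²)(nΣb² − (Σb)²)]
Numerator: 12×4451 − 234×257 = -6726
Denominator: √[(65064 − 54756)(72324 − 66049)] = √[10308 × 6275] = 8042.5556
r = -6726 / 8042.5556 ≈ -0.836

-0.836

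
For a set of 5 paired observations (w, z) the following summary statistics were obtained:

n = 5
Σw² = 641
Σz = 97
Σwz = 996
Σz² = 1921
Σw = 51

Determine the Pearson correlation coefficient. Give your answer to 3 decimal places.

r = (nΣwz − ΣwΣz) / √[(nΣw² − (Σw)²)(nΣz² − (Σz)²)]
Numerator: 5×996 − 51×97 = 33
Denominator: √[(3205 − 2601)(9605 − 9409)] = √[604 × 196] = 344.0698
r = 33 / 344.0698 ≈ 0.096

0.096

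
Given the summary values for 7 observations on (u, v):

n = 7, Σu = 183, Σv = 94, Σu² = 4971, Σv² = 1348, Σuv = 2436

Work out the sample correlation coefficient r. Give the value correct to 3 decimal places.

r = (nΣuv − ΣuΣv) / √[(nΣu² − (Σu)²)(nΣv² − (Σv)²)]
Numerator: 7×2436 − 183×94 = -150
Denominator: √[(34797 − 33489)(9436 − 8836)] = √[1308 × 600] = 885.8894
r = -150 / 885.8894 ≈ -0.169

-0.169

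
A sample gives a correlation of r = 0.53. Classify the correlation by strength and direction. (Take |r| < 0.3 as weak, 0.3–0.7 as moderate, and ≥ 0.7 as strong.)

moderate positive

r = 0.53 > 0 so the relationship is positive.
|r| = 0.53, which falls in the moderate range.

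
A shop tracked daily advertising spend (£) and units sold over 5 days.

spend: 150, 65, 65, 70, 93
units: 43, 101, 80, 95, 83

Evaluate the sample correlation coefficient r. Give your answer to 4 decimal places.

-0.9262

n = 5, Σx = 443, Σy = 402, Σx² = 44499, Σy² = 34364, Σxy = 32584
nΣxy − ΣxΣy = 162920 − 178086 = -15166
nΣx² − (Σx)² = 222495 − 196249 = 26246; nΣy² − (Σy)² = 171820 − 161604 = 10216
r = -15166 / √(26246 × 10216) = -15166 / 16374.6492 ≈ -0.9262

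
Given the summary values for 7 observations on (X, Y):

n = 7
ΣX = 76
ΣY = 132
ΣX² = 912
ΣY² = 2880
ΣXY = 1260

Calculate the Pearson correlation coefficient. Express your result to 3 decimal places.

r = (nΣXY − ΣXΣY) / √[(nΣX² − (ΣX)²)(nΣY² − (ΣY)²)]
Numerator: 7×1260 − 76×132 = -1212
Denominator: √[(6384 − 5776)(20160 − 17424)] = √[608 × 2736] = 1289.7628
r = -1212 / 1289.7628 ≈ -0.940

-0.940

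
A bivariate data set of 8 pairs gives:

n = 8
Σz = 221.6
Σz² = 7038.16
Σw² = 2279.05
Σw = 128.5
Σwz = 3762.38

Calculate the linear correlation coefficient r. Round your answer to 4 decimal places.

r = (nΣwz − ΣwΣz) / √[(nΣw² − (Σw)²)(nΣz² − (Σz)²)]
Numerator: 8×3762.38 − 128.5×221.6 = 1623.44
Denominator: √[(18232.4 − 16512.25)(56305.28 − 49106.56)] = √[1720.15 × 7198.72] = 3518.9314
r = 1623.44 / 3518.9314 ≈ 0.4613

0.4613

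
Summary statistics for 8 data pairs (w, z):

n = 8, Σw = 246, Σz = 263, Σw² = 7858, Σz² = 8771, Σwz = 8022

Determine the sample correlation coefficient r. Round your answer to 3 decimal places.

r = (nΣwz − ΣwΣz) / √[(nΣw² − (Σw)²)(nΣz² − (Σz)²)]
Numerator: 8×8022 − 246×263 = -522
Denominator: √[(62864 − 60516)(70168 − 69169)] = √[2348 × 999] = 1531.5522
r = -522 / 1531.5522 ≈ -0.341

-0.341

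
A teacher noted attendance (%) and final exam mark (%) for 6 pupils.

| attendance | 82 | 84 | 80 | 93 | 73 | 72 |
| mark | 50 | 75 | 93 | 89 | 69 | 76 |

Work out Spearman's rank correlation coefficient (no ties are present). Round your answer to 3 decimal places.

Rank attendance: 4, 5, 3, 6, 2, 1
Rank mark: 1, 3, 6, 5, 2, 4
d = rank(attendance) − rank(mark): 3, 2, -3, 1, 0, -3; Σd² = 32
ρ = 1 − 6Σd² / [n(n²−1)] = 1 − 6×32 / (6×35) = 1 − 192/210 ≈ 0.086

0.086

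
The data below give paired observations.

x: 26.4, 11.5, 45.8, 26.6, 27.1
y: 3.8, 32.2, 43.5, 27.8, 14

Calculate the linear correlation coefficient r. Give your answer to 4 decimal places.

0.3277

n = 5, Σx = 137.4, Σy = 121.3, Σx² = 4368.82, Σy² = 3912.37, Σxy = 3581.8
nΣxy − ΣxΣy = 17909 − 16666.62 = 1242.38
nΣx² − (Σx)² = 21844.1 − 18878.76 = 2965.34; nΣy² − (Σy)² = 19561.85 − 14713.69 = 4848.16
r = 1242.38 / √(2965.34 × 4848.16) = 1242.38 / 3791.6280 ≈ 0.3277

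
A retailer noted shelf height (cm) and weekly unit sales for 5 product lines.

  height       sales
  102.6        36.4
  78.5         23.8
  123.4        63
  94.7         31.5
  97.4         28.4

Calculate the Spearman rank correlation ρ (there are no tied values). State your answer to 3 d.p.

Rank height: 4, 1, 5, 2, 3
Rank sales: 4, 1, 5, 3, 2
d = rank(height) − rank(sales): 0, 0, 0, -1, 1; Σd² = 2
ρ = 1 − 6Σd² / [n(n²−1)] = 1 − 6×2 / (5×24) = 1 − 12/120 ≈ 0.900

0.900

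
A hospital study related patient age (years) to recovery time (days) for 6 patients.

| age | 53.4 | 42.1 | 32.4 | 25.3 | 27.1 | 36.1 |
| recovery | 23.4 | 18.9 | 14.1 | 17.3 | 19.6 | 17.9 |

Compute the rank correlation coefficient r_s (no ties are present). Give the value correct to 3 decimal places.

Rank age: 6, 5, 3, 1, 2, 4
Rank recovery: 6, 4, 1, 2, 5, 3
d = rank(age) − rank(recovery): 0, 1, 2, -1, -3, 1; Σd² = 16
ρ = 1 − 6Σd² / [n(n²−1)] = 1 − 6×16 / (6×35) = 1 − 96/210 ≈ 0.543

0.543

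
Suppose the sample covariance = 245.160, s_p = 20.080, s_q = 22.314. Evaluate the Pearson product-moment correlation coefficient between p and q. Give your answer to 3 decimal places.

0.547

r = Cov(p,q) / (s_p · s_q) = 245.160 / (20.080 × 22.314)
  = 245.160 / 448.0651 ≈ 0.547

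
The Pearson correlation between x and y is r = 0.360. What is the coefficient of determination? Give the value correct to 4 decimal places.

r² = (0.360)² = 0.1296

0.1296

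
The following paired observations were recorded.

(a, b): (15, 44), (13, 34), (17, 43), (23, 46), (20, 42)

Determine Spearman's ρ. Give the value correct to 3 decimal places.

Rank a: 2, 1, 3, 5, 4
Rank b: 4, 1, 3, 5, 2
d = rank(a) − rank(b): -2, 0, 0, 0, 2; Σd² = 8
ρ = 1 − 6Σd² / [n(n²−1)] = 1 − 6×8 / (5×24) = 1 − 48/120 ≈ 0.600

0.600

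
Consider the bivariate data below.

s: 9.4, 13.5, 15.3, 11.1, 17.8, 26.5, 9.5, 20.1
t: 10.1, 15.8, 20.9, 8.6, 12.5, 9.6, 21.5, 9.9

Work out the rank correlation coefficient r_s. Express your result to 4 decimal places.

Rank s: 1, 4, 5, 3, 6, 8, 2, 7
Rank t: 4, 6, 7, 1, 5, 2, 8, 3
d = rank(s) − rank(t): -3, -2, -2, 2, 1, 6, -6, 4; Σd² = 110
ρ = 1 − 6Σd² / [n(n²−1)] = 1 − 6×110 / (8×63) = 1 − 660/504 ≈ -0.3095

-0.3095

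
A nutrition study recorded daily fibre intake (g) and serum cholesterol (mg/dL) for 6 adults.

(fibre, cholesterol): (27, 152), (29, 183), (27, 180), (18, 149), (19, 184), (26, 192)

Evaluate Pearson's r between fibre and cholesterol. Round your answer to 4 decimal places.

0.3195

n = 6, Σx = 146, Σy = 1040, Σx² = 3660, Σy² = 181914, Σxy = 25441
nΣxy − ΣxΣy = 152646 − 151840 = 806
nΣx² − (Σx)² = 21960 − 21316 = 644; nΣy² − (Σy)² = 1091484 − 1081600 = 9884
r = 806 / √(644 × 9884) = 806 / 2522.9538 ≈ 0.3195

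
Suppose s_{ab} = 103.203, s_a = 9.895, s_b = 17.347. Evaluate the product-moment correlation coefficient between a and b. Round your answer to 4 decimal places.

r = Cov(a,b) / (s_a · s_b) = 103.203 / (9.895 × 17.347)
  = 103.203 / 171.6486 ≈ 0.6012

0.6012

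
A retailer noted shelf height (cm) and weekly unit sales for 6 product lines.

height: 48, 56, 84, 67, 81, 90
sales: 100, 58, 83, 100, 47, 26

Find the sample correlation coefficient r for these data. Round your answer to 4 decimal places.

n = 6, Σx = 426, Σy = 414, Σx² = 31646, Σy² = 33138, Σxy = 27867
nΣxy − ΣxΣy = 167202 − 176364 = -9162
nΣx² − (Σx)² = 189876 − 181476 = 8400; nΣy² − (Σy)² = 198828 − 171396 = 27432
r = -9162 / √(8400 × 27432) = -9162 / 15179.8814 ≈ -0.6036

-0.6036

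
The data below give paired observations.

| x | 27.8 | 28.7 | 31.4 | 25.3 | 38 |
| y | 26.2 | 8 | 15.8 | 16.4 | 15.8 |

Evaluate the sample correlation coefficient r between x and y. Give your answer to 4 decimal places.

-0.1300

n = 5, Σx = 151.2, Σy = 82.2, Σx² = 4666.58, Σy² = 1518.68, Σxy = 2469.4
nΣxy − ΣxΣy = 12347 − 12428.64 = -81.64
nΣx² − (Σx)² = 23332.9 − 22861.44 = 471.46; nΣy² − (Σy)² = 7593.4 − 6756.84 = 836.56
r = -81.64 / √(471.46 × 836.56) = -81.64 / 628.0164 ≈ -0.1300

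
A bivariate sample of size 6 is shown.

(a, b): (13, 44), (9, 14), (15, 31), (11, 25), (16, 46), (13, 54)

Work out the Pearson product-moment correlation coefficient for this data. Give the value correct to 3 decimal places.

n = 6, Σa = 77, Σb = 214, Σa² = 1021, Σb² = 8750, Σab = 2876
nΣab − ΣaΣb = 17256 − 16478 = 778
nΣa² − (Σa)² = 6126 − 5929 = 197; nΣb² − (Σb)² = 52500 − 45796 = 6704
r = 778 / √(197 × 6704) = 778 / 1149.2119 ≈ 0.677

0.677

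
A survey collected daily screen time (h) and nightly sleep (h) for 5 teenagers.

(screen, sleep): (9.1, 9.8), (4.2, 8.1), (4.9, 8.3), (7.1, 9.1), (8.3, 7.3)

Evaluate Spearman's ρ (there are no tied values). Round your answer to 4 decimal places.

Rank screen: 5, 1, 2, 3, 4
Rank sleep: 5, 2, 3, 4, 1
d = rank(screen) − rank(sleep): 0, -1, -1, -1, 3; Σd² = 12
ρ = 1 − 6Σd² / [n(n²−1)] = 1 − 6×12 / (5×24) = 1 − 72/120 ≈ 0.4000

0.4000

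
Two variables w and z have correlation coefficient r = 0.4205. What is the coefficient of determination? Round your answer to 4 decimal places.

r² = (0.4205)² = 0.1768

0.1768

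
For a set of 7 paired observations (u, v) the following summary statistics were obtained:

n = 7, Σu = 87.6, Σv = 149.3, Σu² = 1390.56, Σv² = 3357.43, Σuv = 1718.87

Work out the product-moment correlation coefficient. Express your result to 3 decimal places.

-0.662

r = (nΣuv − ΣuΣv) / √[(nΣu² − (Σu)²)(nΣv² − (Σv)²)]
Numerator: 7×1718.87 − 87.6×149.3 = -1046.59
Denominator: √[(9733.92 − 7673.76)(23502.01 − 22290.49)] = √[2060.16 × 1211.52] = 1579.8497
r = -1046.59 / 1579.8497 ≈ -0.662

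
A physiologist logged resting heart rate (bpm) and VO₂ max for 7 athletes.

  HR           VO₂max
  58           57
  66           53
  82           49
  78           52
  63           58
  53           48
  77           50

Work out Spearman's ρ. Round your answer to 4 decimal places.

-0.1786

Rank HR: 2, 4, 7, 6, 3, 1, 5
Rank VO₂max: 6, 5, 2, 4, 7, 1, 3
d = rank(HR) − rank(VO₂max): -4, -1, 5, 2, -4, 0, 2; Σd² = 66
ρ = 1 − 6Σd² / [n(n²−1)] = 1 − 6×66 / (7×48) = 1 − 396/336 ≈ -0.1786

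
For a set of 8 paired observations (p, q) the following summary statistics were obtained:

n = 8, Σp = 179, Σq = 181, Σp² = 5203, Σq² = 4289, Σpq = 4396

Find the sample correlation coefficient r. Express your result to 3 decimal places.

0.718

r = (nΣpq − ΣpΣq) / √[(nΣp² − (Σp)²)(nΣq² − (Σq)²)]
Numerator: 8×4396 − 179×181 = 2769
Denominator: √[(41624 − 32041)(34312 − 32761)] = √[9583 × 1551] = 3855.2864
r = 2769 / 3855.2864 ≈ 0.718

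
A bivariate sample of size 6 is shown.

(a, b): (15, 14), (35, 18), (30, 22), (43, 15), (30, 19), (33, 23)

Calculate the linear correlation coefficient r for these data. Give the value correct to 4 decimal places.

n = 6, Σa = 186, Σb = 111, Σa² = 6188, Σb² = 2119, Σab = 3474
nΣab − ΣaΣb = 20844 − 20646 = 198
nΣa² − (Σa)² = 37128 − 34596 = 2532; nΣb² − (Σb)² = 12714 − 12321 = 393
r = 198 / √(2532 × 393) = 198 / 997.5350 ≈ 0.1985

0.1985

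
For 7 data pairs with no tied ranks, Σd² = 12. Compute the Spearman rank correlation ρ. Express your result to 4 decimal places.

0.7857

ρ = 1 − 6Σd² / [n(n²−1)] = 1 − 6×12 / (7×48)
  = 1 − 72/336 = 1 − 0.21429 ≈ 0.7857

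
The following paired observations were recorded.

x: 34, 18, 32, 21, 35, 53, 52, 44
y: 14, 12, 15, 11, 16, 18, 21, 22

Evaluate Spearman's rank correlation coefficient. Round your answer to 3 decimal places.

0.857

Rank x: 4, 1, 3, 2, 5, 8, 7, 6
Rank y: 3, 2, 4, 1, 5, 6, 7, 8
d = rank(x) − rank(y): 1, -1, -1, 1, 0, 2, 0, -2; Σd² = 12
ρ = 1 − 6Σd² / [n(n²−1)] = 1 − 6×12 / (8×63) = 1 − 72/504 ≈ 0.857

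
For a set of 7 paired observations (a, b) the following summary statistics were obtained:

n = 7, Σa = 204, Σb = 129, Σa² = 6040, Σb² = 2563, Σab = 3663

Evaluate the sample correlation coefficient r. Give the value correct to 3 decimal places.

-0.727

r = (nΣab − ΣaΣb) / √[(nΣa² − (Σa)²)(nΣb² − (Σb)²)]
Numerator: 7×3663 − 204×129 = -675
Denominator: √[(42280 − 41616)(17941 − 16641)] = √[664 × 1300] = 929.0856
r = -675 / 929.0856 ≈ -0.727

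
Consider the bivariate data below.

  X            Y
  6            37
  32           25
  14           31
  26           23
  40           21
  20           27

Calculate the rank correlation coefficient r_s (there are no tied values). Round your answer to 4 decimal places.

Rank X: 1, 5, 2, 4, 6, 3
Rank Y: 6, 3, 5, 2, 1, 4
d = rank(X) − rank(Y): -5, 2, -3, 2, 5, -1; Σd² = 68
ρ = 1 − 6Σd² / [n(n²−1)] = 1 − 6×68 / (6×35) = 1 − 408/210 ≈ -0.9429

-0.9429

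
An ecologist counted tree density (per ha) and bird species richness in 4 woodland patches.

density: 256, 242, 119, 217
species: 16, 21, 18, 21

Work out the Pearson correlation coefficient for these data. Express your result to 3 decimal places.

n = 4, Σx = 834, Σy = 76, Σx² = 185350, Σy² = 1462, Σxy = 15877
nΣxy − ΣxΣy = 63508 − 63384 = 124
nΣx² − (Σx)² = 741400 − 695556 = 45844; nΣy² − (Σy)² = 5848 − 5776 = 72
r = 124 / √(45844 × 72) = 124 / 1816.8016 ≈ 0.068

0.068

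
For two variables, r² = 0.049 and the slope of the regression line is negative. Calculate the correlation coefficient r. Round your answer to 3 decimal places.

|r| = √0.049 = 0.221
The association is negative, so r = −0.221.

-0.221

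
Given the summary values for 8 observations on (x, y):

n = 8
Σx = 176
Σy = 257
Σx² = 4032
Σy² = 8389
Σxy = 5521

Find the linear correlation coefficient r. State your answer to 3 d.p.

-0.912

r = (nΣxy − ΣxΣy) / √[(nΣx² − (Σx)²)(nΣy² − (Σy)²)]
Numerator: 8×5521 − 176×257 = -1064
Denominator: √[(32256 − 30976)(67112 − 66049)] = √[1280 × 1063] = 1166.4647
r = -1064 / 1166.4647 ≈ -0.912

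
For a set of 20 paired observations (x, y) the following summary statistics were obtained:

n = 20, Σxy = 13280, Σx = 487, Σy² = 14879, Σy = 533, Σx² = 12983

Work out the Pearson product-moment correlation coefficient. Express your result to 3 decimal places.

0.346

r = (nΣxy − ΣxΣy) / √[(nΣx² − (Σx)²)(nΣy² − (Σy)²)]
Numerator: 20×13280 − 487×533 = 6029
Denominator: √[(259660 − 237169)(297580 − 284089)] = √[22491 × 13491] = 17419.1297
r = 6029 / 17419.1297 ≈ 0.346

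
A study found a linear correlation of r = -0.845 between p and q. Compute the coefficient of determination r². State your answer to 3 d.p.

0.714

r² = (-0.845)² = 0.714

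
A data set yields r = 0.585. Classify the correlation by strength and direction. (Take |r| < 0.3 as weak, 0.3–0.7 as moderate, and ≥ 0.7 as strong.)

r = 0.585 > 0 so the relationship is positive.
|r| = 0.585, which falls in the moderate range.

moderate positive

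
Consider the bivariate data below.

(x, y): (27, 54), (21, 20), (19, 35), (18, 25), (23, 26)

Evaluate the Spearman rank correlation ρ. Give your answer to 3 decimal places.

Rank x: 5, 3, 2, 1, 4
Rank y: 5, 1, 4, 2, 3
d = rank(x) − rank(y): 0, 2, -2, -1, 1; Σd² = 10
ρ = 1 − 6Σd² / [n(n²−1)] = 1 − 6×10 / (5×24) = 1 − 60/120 ≈ 0.500

0.500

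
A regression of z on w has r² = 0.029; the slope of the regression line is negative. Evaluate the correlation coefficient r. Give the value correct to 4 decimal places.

|r| = √0.029 = 0.1703
The association is negative, so r = −0.1703.

-0.1703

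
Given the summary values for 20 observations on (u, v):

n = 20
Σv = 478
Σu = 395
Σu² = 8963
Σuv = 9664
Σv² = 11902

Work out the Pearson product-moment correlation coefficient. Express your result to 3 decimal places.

0.300

r = (nΣuv − ΣuΣv) / √[(nΣu² − (Σu)²)(nΣv² − (Σv)²)]
Numerator: 20×9664 − 395×478 = 4470
Denominator: √[(179260 − 156025)(238040 − 228484)] = √[23235 × 9556] = 14900.7939
r = 4470 / 14900.7939 ≈ 0.300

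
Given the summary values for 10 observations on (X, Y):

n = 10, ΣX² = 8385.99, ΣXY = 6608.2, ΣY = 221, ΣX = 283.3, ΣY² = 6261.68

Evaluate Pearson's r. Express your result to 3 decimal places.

r = (nΣXY − ΣXΣY) / √[(nΣX² − (ΣX)²)(nΣY² − (ΣY)²)]
Numerator: 10×6608.2 − 283.3×221 = 3472.7
Denominator: √[(83859.9 − 80258.89)(62616.8 − 48841)] = √[3601.01 × 13775.8] = 7043.2090
r = 3472.7 / 7043.2090 ≈ 0.493

0.493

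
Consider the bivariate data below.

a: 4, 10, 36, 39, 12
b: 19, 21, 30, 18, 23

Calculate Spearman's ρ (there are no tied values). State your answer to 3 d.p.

0.000

Rank a: 1, 2, 4, 5, 3
Rank b: 2, 3, 5, 1, 4
d = rank(a) − rank(b): -1, -1, -1, 4, -1; Σd² = 20
ρ = 1 − 6Σd² / [n(n²−1)] = 1 − 6×20 / (5×24) = 1 − 120/120 ≈ 0.000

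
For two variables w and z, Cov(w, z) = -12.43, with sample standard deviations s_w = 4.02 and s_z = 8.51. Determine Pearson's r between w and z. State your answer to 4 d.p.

-0.3633

r = Cov(w,z) / (s_w · s_z) = -12.43 / (4.02 × 8.51)
  = -12.43 / 34.2102 ≈ -0.3633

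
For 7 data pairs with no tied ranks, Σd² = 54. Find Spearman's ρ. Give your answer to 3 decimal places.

ρ = 1 − 6Σd² / [n(n²−1)] = 1 − 6×54 / (7×48)
  = 1 − 324/336 = 1 − 0.9643 ≈ 0.036

0.036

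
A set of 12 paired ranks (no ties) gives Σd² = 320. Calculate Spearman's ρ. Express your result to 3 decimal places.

-0.119

ρ = 1 − 6Σd² / [n(n²−1)] = 1 − 6×320 / (12×143)
  = 1 − 1920/1716 = 1 − 1.1189 ≈ -0.119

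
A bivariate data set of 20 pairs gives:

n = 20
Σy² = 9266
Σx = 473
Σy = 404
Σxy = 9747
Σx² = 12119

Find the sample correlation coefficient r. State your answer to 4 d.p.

r = (nΣxy − ΣxΣy) / √[(nΣx² − (Σx)²)(nΣy² − (Σy)²)]
Numerator: 20×9747 − 473×404 = 3848
Denominator: √[(242380 − 223729)(185320 − 163216)] = √[18651 × 22104] = 20304.2287
r = 3848 / 20304.2287 ≈ 0.1895

0.1895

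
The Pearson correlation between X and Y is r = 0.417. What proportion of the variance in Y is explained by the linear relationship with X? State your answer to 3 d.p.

r² = (0.417)² = 0.174

0.174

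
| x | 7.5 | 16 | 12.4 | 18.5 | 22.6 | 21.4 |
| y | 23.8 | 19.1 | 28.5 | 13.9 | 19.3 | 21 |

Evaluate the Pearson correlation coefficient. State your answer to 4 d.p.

-0.5665

n = 6, Σx = 98.4, Σy = 125.6, Σx² = 1776.98, Σy² = 2750.2, Σxy = 1980.23
nΣxy − ΣxΣy = 11881.38 − 12359.04 = -477.66
nΣx² − (Σx)² = 10661.88 − 9682.56 = 979.32; nΣy² − (Σy)² = 16501.2 − 15775.36 = 725.84
r = -477.66 / √(979.32 × 725.84) = -477.66 / 843.1071 ≈ -0.5665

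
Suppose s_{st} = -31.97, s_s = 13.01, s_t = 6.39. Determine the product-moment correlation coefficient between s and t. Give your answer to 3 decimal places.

-0.385

r = Cov(s,t) / (s_s · s_t) = -31.97 / (13.01 × 6.39)
  = -31.97 / 83.1339 ≈ -0.385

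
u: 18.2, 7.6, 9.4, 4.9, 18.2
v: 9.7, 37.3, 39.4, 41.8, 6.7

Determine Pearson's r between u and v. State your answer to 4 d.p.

n = 5, Σu = 58.3, Σv = 134.9, Σu² = 832.61, Σv² = 4829.87, Σuv = 1157.14
nΣuv − ΣuΣv = 5785.7 − 7864.67 = -2078.97
nΣu² − (Σu)² = 4163.05 − 3398.89 = 764.16; nΣv² − (Σv)² = 24149.35 − 18198.01 = 5951.34
r = -2078.97 / √(764.16 × 5951.34) = -2078.97 / 2132.5515 ≈ -0.9749

-0.9749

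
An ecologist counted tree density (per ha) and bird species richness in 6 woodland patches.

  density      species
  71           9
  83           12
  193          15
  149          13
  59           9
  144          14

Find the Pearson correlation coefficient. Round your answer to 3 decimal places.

n = 6, Σx = 699, Σy = 72, Σx² = 95597, Σy² = 896, Σxy = 9014
nΣxy − ΣxΣy = 54084 − 50328 = 3756
nΣx² − (Σx)² = 573582 − 488601 = 84981; nΣy² − (Σy)² = 5376 − 5184 = 192
r = 3756 / √(84981 × 192) = 3756 / 4039.3504 ≈ 0.930

0.930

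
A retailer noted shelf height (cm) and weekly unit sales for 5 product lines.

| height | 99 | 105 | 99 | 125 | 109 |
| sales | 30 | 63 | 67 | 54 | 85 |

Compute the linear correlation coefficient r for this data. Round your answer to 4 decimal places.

n = 5, Σx = 537, Σy = 299, Σx² = 58133, Σy² = 19499, Σxy = 32233
nΣxy − ΣxΣy = 161165 − 160563 = 602
nΣx² − (Σx)² = 290665 − 288369 = 2296; nΣy² − (Σy)² = 97495 − 89401 = 8094
r = 602 / √(2296 × 8094) = 602 / 4310.8960 ≈ 0.1396

0.1396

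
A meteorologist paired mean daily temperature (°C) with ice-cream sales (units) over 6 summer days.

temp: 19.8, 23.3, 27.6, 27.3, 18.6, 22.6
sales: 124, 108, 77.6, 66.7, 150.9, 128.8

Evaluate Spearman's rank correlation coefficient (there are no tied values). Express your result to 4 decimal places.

-0.8857

Rank temp: 2, 4, 6, 5, 1, 3
Rank sales: 4, 3, 2, 1, 6, 5
d = rank(temp) − rank(sales): -2, 1, 4, 4, -5, -2; Σd² = 66
ρ = 1 − 6Σd² / [n(n²−1)] = 1 − 6×66 / (6×35) = 1 − 396/210 ≈ -0.8857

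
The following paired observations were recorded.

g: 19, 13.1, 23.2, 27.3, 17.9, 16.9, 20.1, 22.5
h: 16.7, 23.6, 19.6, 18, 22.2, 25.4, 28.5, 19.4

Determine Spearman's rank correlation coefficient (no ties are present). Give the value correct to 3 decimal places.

Rank g: 4, 1, 7, 8, 3, 2, 5, 6
Rank h: 1, 6, 4, 2, 5, 7, 8, 3
d = rank(g) − rank(h): 3, -5, 3, 6, -2, -5, -3, 3; Σd² = 126
ρ = 1 − 6Σd² / [n(n²−1)] = 1 − 6×126 / (8×63) = 1 − 756/504 ≈ -0.500

-0.500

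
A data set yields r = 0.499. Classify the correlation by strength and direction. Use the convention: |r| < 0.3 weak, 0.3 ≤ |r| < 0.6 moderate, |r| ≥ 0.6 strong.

r = 0.499 > 0 so the relationship is positive.
|r| = 0.499, which falls in the moderate range.

moderate positive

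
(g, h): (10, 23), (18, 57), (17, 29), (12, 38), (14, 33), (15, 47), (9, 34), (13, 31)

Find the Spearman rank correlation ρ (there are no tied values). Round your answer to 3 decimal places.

0.357

Rank g: 2, 8, 7, 3, 5, 6, 1, 4
Rank h: 1, 8, 2, 6, 4, 7, 5, 3
d = rank(g) − rank(h): 1, 0, 5, -3, 1, -1, -4, 1; Σd² = 54
ρ = 1 − 6Σd² / [n(n²−1)] = 1 − 6×54 / (8×63) = 1 − 324/504 ≈ 0.357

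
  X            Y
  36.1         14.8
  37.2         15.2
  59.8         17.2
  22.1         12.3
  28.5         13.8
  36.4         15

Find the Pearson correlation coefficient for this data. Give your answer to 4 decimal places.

0.9681

n = 6, ΣX = 220.1, ΣY = 88.3, ΣX² = 8888.71, ΣY² = 1312.65, ΣXY = 3339.41
nΣXY − ΣXΣY = 20036.46 − 19434.83 = 601.63
nΣX² − (ΣX)² = 53332.26 − 48444.01 = 4888.25; nΣY² − (ΣY)² = 7875.9 − 7796.89 = 79.01
r = 601.63 / √(4888.25 × 79.01) = 601.63 / 621.4665 ≈ 0.9681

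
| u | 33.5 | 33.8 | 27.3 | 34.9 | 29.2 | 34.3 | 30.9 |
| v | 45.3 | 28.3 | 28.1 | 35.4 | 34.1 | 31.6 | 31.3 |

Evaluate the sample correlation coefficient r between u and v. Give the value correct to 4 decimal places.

n = 7, Σu = 223.9, Σv = 234.1, Σu² = 7211.93, Σv² = 8036.81, Σuv = 7523.45
nΣuv − ΣuΣv = 52664.15 − 52414.99 = 249.16
nΣu² − (Σu)² = 50483.51 − 50131.21 = 352.3; nΣv² − (Σv)² = 56257.67 − 54802.81 = 1454.86
r = 249.16 / √(352.3 × 1454.86) = 249.16 / 715.9240 ≈ 0.3480

0.3480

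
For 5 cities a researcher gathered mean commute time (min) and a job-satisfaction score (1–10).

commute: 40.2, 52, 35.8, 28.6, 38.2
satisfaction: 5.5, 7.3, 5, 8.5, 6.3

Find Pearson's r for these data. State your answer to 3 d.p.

-0.139

n = 5, Σx = 194.8, Σy = 32.6, Σx² = 7878.88, Σy² = 220.48, Σxy = 1263.46
nΣxy − ΣxΣy = 6317.3 − 6350.48 = -33.18
nΣx² − (Σx)² = 39394.4 − 37947.04 = 1447.36; nΣy² − (Σy)² = 1102.4 − 1062.76 = 39.64
r = -33.18 / √(1447.36 × 39.64) = -33.18 / 239.5273 ≈ -0.139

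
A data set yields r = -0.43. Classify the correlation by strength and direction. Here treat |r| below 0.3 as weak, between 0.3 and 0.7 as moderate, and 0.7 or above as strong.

r = -0.43 < 0 so the relationship is negative.
|r| = 0.43, which falls in the moderate range.

moderate negative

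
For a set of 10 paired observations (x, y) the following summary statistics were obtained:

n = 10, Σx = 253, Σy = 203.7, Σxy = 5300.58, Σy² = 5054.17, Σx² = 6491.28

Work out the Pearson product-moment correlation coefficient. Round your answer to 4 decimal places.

r = (nΣxy − ΣxΣy) / √[(nΣx² − (Σx)²)(nΣy² − (Σy)²)]
Numerator: 10×5300.58 − 253×203.7 = 1469.7
Denominator: √[(64912.8 − 64009)(50541.7 − 41493.69)] = √[903.8 × 9048.01] = 2859.6488
r = 1469.7 / 2859.6488 ≈ 0.5139

0.5139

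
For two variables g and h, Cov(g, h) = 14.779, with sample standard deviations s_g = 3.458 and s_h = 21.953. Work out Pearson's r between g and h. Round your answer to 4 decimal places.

0.1947

r = Cov(g,h) / (s_g · s_h) = 14.779 / (3.458 × 21.953)
  = 14.779 / 75.9135 ≈ 0.1947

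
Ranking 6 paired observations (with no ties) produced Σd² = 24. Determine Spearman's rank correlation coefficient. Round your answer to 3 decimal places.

ρ = 1 − 6Σd² / [n(n²−1)] = 1 − 6×24 / (6×35)
  = 1 − 144/210 = 1 − 0.6857 ≈ 0.314

0.314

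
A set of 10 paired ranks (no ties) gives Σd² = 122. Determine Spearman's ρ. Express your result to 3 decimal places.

ρ = 1 − 6Σd² / [n(n²−1)] = 1 − 6×122 / (10×99)
  = 1 − 732/990 = 1 − 0.7394 ≈ 0.261

0.261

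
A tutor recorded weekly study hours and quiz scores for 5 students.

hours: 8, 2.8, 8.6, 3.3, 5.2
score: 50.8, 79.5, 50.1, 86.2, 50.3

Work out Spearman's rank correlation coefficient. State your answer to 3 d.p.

Rank hours: 4, 1, 5, 2, 3
Rank score: 3, 4, 1, 5, 2
d = rank(hours) − rank(score): 1, -3, 4, -3, 1; Σd² = 36
ρ = 1 − 6Σd² / [n(n²−1)] = 1 − 6×36 / (5×24) = 1 − 216/120 ≈ -0.800

-0.800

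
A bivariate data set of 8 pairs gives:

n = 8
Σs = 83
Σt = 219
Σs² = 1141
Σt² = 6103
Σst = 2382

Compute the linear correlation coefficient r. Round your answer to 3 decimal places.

r = (nΣst − ΣsΣt) / √[(nΣs² − (Σs)²)(nΣt² − (Σt)²)]
Numerator: 8×2382 − 83×219 = 879
Denominator: √[(9128 − 6889)(48824 − 47961)] = √[2239 × 863] = 1390.0565
r = 879 / 1390.0565 ≈ 0.632

0.632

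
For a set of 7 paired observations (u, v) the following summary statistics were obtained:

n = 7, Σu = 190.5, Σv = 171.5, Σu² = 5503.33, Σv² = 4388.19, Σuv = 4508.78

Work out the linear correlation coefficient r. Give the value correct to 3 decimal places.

r = (nΣuv − ΣuΣv) / √[(nΣu² − (Σu)²)(nΣv² − (Σv)²)]
Numerator: 7×4508.78 − 190.5×171.5 = -1109.29
Denominator: √[(38523.31 − 36290.25)(30717.33 − 29412.25)] = √[2233.06 × 1305.08] = 1707.1385
r = -1109.29 / 1707.1385 ≈ -0.650

-0.650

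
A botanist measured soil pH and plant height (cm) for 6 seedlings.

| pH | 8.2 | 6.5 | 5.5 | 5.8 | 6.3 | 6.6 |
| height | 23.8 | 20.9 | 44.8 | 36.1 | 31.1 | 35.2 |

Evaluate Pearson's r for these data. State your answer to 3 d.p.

-0.708

n = 6, Σx = 38.9, Σy = 191.9, Σx² = 256.63, Σy² = 6519.75, Σxy = 1215.04
nΣxy − ΣxΣy = 7290.24 − 7464.91 = -174.67
nΣx² − (Σx)² = 1539.78 − 1513.21 = 26.57; nΣy² − (Σy)² = 39118.5 − 36825.61 = 2292.89
r = -174.67 / √(26.57 × 2292.89) = -174.67 / 246.8240 ≈ -0.708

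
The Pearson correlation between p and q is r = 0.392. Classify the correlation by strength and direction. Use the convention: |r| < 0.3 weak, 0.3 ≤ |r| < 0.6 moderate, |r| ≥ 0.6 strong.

moderate positive

r = 0.392 > 0 so the relationship is positive.
|r| = 0.392, which falls in the moderate range.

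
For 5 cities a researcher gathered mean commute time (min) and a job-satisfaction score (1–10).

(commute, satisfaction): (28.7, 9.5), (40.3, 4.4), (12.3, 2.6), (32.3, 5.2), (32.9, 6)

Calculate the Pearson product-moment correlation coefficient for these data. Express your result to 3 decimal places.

n = 5, Σx = 146.5, Σy = 27.7, Σx² = 4724.77, Σy² = 179.41, Σxy = 847.31
nΣxy − ΣxΣy = 4236.55 − 4058.05 = 178.5
nΣx² − (Σx)² = 23623.85 − 21462.25 = 2161.6; nΣy² − (Σy)² = 897.05 − 767.29 = 129.76
r = 178.5 / √(2161.6 × 129.76) = 178.5 / 529.6123 ≈ 0.337

0.337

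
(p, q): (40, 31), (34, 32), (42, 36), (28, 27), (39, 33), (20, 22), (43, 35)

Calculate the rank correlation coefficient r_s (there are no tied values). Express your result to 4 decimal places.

0.8571

Rank p: 5, 3, 6, 2, 4, 1, 7
Rank q: 3, 4, 7, 2, 5, 1, 6
d = rank(p) − rank(q): 2, -1, -1, 0, -1, 0, 1; Σd² = 8
ρ = 1 − 6Σd² / [n(n²−1)] = 1 − 6×8 / (7×48) = 1 − 48/336 ≈ 0.8571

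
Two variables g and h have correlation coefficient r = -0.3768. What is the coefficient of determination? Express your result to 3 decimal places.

r² = (-0.3768)² = 0.142

0.142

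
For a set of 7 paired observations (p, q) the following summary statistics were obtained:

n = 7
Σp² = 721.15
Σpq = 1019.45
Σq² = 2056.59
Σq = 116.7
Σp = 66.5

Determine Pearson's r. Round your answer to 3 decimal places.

-0.895

r = (nΣpq − ΣpΣq) / √[(nΣp² − (Σp)²)(nΣq² − (Σq)²)]
Numerator: 7×1019.45 − 66.5×116.7 = -624.4
Denominator: √[(5048.05 − 4422.25)(14396.13 − 13618.89)] = √[625.8 × 777.24] = 697.4215
r = -624.4 / 697.4215 ≈ -0.895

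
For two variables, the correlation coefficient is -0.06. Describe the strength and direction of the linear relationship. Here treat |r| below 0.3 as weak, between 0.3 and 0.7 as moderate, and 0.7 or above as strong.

r = -0.06 < 0 so the relationship is negative.
|r| = 0.06, which falls in the weak range.

weak negative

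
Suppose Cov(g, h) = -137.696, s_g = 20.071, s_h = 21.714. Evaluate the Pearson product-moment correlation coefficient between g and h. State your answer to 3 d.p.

-0.316

r = Cov(g,h) / (s_g · s_h) = -137.696 / (20.071 × 21.714)
  = -137.696 / 435.8217 ≈ -0.316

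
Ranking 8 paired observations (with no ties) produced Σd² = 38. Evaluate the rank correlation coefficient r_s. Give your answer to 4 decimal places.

0.5476

ρ = 1 − 6Σd² / [n(n²−1)] = 1 − 6×38 / (8×63)
  = 1 − 228/504 = 1 − 0.45238 ≈ 0.5476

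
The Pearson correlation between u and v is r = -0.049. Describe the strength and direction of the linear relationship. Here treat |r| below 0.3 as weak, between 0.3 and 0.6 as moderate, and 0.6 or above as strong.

weak negative

r = -0.049 < 0 so the relationship is negative.
|r| = 0.049, which falls in the weak range.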